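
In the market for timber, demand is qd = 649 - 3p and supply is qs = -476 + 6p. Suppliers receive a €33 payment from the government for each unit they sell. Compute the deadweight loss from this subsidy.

Deadweight loss = €1089

Pre-subsidy: 649 - 3p = -476 + 6p gives p* = 125, q* = 274.
With the subsidy, sellers receive ps = pb + 33 for each unit, where pb is the price buyers pay.
Supply in terms of pb becomes qs = -476 + 6(pb + 33) = -278 + 6pb. Setting this equal to demand: 649 - 3pb = -278 + 6pb, so pb = 103.
Sellers receive ps = 103 + 33 = 136; q' = 649 − 3·103 = 340.
The subsidy expands output by 340 − 274 = 66 past the efficient level; on those units the gap between marginal cost and willingness to pay runs from 0 up to 33.
DWL = ½ × 33 × 66 = 1089.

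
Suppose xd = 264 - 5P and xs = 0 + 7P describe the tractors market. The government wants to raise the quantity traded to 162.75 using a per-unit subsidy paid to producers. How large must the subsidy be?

At x = 162.75, invert demand for the buyer price: Pb = (264 − 162.75)/5 = 20.25; invert supply for the seller price: Ps = (162.75 − (0))/7 = 23.25.
The subsidy must fill the gap: s = Ps − Pb = 23.25 − 20.25 = 3.

Required subsidy s = 3 per unit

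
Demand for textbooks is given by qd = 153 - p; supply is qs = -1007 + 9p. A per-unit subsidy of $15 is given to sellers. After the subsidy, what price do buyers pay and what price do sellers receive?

Buyers pay $102.5; sellers receive $117.5

Pre-subsidy: 153 - p = -1007 + 9p gives p* = 116, q* = 37.
With the subsidy, sellers receive ps = pb + 15 for each unit, where pb is the price buyers pay.
Supply in terms of pb becomes qs = -1007 + 9(pb + 15) = -872 + 9pb. Setting this equal to demand: 153 - pb = -872 + 9pb, so pb = 102.5.
Sellers receive ps = 102.5 + 15 = 117.5; q' = 153 − 1·102.5 = 50.5.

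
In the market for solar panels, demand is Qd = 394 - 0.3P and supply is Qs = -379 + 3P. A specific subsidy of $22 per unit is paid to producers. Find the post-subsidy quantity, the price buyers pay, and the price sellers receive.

Q' = 3627/11; buyers pay 7070/33; sellers receive 7796/33

Pre-subsidy: 394 - 0.3P = -379 + 3P gives P* = 7730/33, Q* = 3561/11.
With the subsidy, sellers receive Ps = Pb + 22 for each unit, where Pb is the price buyers pay.
Supply in terms of Pb becomes Qs = -379 + 3(Pb + 22) = -313 + 3Pb. Setting this equal to demand: 394 - 0.3Pb = -313 + 3Pb, so Pb = 7070/33.
Sellers receive Ps = 7070/33 + 22 = 7796/33; Q' = 394 − 0.3·(7070/33) = 3627/11.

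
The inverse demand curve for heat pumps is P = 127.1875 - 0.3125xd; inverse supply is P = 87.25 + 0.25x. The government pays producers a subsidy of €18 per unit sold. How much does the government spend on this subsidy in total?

Government cost = €1854

Pre-subsidy: 127.1875 - 0.3125x = 87.25 + 0.25x gives x* = 71 and P* = 105.
With the subsidy, sellers receive Ps = Pb + 18 for each unit, where Pb is the price buyers pay.
On the curves, Pb = 127.1875 - 0.3125x and Ps = 87.25 + 0.25x; the wedge Ps − Pb = 18 gives 87.25 + 0.25x − (127.1875 - 0.3125x) = 18, so x' = 103.
Then Pb = 127.1875 − 0.3125·103 = 95 and Ps = 87.25 + 0.25·103 = 113.
Government outlay = subsidy × quantity = 18 × 103 = 1854.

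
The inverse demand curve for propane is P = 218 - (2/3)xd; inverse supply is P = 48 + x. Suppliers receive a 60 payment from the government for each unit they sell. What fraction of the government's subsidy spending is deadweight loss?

Pre-subsidy: 218 - (2/3)x = 48 + x gives x* = 102 and P* = 150.
With the subsidy, sellers receive Ps = Pb + 60 for each unit, where Pb is the price buyers pay.
On the curves, Pb = 218 - (2/3)x and Ps = 48 + x; the wedge Ps − Pb = 60 gives 48 + x − (218 - (2/3)x) = 60, so x' = 138.
Then Pb = 218 − (2/3)·138 = 126 and Ps = 48 + 1·138 = 186.
ΔCS = ½(102 + 138)(150 − 126) = 2880; ΔPS = ½(102 + 138)(186 − 150) = 4320.
Government spending = 60 × 138 = 8280.
DWL = ½ × 60 × (138 − 102) = 1080; fraction = 1080 / 8280 = 3/23.

DWL / government spending = 3/23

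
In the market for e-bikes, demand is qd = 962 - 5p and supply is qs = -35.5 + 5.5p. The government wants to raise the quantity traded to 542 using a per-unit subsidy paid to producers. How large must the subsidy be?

Required subsidy s = 21 per unit

At q = 542, invert demand for the buyer price: pb = (962 − 542)/5 = 84; invert supply for the seller price: ps = (542 − (-35.5))/5.5 = 105.
The subsidy must fill the gap: s = ps − pb = 105 − 84 = 21.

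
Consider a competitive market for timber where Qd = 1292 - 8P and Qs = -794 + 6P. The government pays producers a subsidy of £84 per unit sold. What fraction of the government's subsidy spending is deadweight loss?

Pre-subsidy: 1292 - 8P = -794 + 6P gives P* = 149, Q* = 100.
With the subsidy, sellers receive Ps = Pb + 84 for each unit, where Pb is the price buyers pay.
Supply in terms of Pb becomes Qs = -794 + 6(Pb + 84) = -290 + 6Pb. Setting this equal to demand: 1292 - 8Pb = -290 + 6Pb, so Pb = 113.
Sellers receive Ps = 113 + 84 = 197; Q' = 1292 − 8·113 = 388.
ΔCS = ½(100 + 388)(149 − 113) = 8784; ΔPS = ½(100 + 388)(197 − 149) = 11712.
Government spending = 84 × 388 = 32592.
DWL = ½ × 84 × (388 − 100) = 12096; fraction = 12096 / 32592 = 36/97.

DWL / government spending = 36/97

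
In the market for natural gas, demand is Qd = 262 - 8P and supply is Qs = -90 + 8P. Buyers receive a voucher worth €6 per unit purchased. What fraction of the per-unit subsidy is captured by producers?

Producer share = 0.5

Pre-subsidy: 262 - 8P = -90 + 8P gives P* = 22, Q* = 86.
With the rebate, buyers effectively pay Pb = Ps − 6, where Ps is the price sellers receive.
Demand in terms of Ps becomes Qd = 262 − 8(Ps − 6) = 310 - 8Ps. Setting this equal to supply: 310 - 8Ps = -90 + 8Ps, so Ps = 25.
Buyers pay Pb = 25 − 6 = 19; Q' = -90 + 8·25 = 110.
Buyers' price falls by P* − Pb = 22 − 19 = 3; sellers' price rises by Ps − P* = 25 − 22 = 3.
So producers capture 3/6 = 0.5 of each unit of subsidy.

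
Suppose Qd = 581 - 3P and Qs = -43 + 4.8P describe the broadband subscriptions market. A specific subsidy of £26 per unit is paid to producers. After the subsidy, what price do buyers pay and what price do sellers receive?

Buyers pay £64; sellers receive £90

Pre-subsidy: 581 - 3P = -43 + 4.8P gives P* = 80, Q* = 341.
With the subsidy, sellers receive Ps = Pb + 26 for each unit, where Pb is the price buyers pay.
Supply in terms of Pb becomes Qs = -43 + 4.8(Pb + 26) = 81.8 + 4.8Pb. Setting this equal to demand: 581 - 3Pb = 81.8 + 4.8Pb, so Pb = 64.
Sellers receive Ps = 64 + 26 = 90; Q' = 581 − 3·64 = 389.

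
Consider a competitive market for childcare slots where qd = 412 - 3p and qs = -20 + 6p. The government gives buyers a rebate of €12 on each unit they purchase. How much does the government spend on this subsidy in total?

Pre-subsidy: 412 - 3p = -20 + 6p gives p* = 48, q* = 268.
With the rebate, buyers effectively pay pb = ps − 12, where ps is the price sellers receive.
Demand in terms of ps becomes qd = 412 − 3(ps − 12) = 448 - 3ps. Setting this equal to supply: 448 - 3ps = -20 + 6ps, so ps = 52.
Buyers pay pb = 52 − 12 = 40; q' = -20 + 6·52 = 292.
Government outlay = subsidy × quantity = 12 × 292 = 3504.

Government cost = €3504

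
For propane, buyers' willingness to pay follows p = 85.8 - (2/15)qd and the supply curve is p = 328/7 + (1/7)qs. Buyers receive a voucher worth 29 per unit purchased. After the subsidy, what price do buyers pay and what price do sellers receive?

Buyers pay 53; sellers receive 82

Pre-subsidy: 85.8 - (2/15)q = 328/7 + (1/7)q gives q* = 141 and p* = 67.
With the rebate, buyers effectively pay pb = ps − 29, where ps is the price sellers receive.
On the curves, pb = 85.8 - (2/15)q and ps = 328/7 + (1/7)q; the wedge ps − pb = 29 gives 328/7 + (1/7)q − (85.8 - (2/15)q) = 29, so q' = 246.
Then pb = 85.8 − (2/15)·246 = 53 and ps = 328/7 + (1/7)·246 = 82.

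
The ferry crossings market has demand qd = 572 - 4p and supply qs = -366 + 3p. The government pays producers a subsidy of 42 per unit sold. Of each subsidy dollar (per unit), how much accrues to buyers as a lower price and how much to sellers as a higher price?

Pre-subsidy: 572 - 4p = -366 + 3p gives p* = 134, q* = 36.
With the subsidy, sellers receive ps = pb + 42 for each unit, where pb is the price buyers pay.
Supply in terms of pb becomes qs = -366 + 3(pb + 42) = -240 + 3pb. Setting this equal to demand: 572 - 4pb = -240 + 3pb, so pb = 116.
Sellers receive ps = 116 + 42 = 158; q' = 572 − 4·116 = 108.
Buyers' price falls by p* − pb = 134 − 116 = 18; sellers' price rises by ps − p* = 158 − 134 = 24.

Buyers gain 18 per unit; sellers gain 24 per unit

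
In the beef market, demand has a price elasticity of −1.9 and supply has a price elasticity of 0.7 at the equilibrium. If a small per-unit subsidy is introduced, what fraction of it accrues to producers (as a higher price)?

For a small subsidy around the equilibrium, the benefit split depends on the relative slopes, which at a point are proportional to the elasticities.
Buyer share = εs/(εs + |εd|) = 0.7/(0.7 + 1.9) = 7/26; seller share = |εd|/(εs + |εd|) = 19/26.
So producers capture 19/26 of the subsidy.

Producer share = 19/26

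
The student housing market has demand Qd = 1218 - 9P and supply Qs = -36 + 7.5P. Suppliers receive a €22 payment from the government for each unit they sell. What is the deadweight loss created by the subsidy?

Pre-subsidy: 1218 - 9P = -36 + 7.5P gives P* = 76, Q* = 534.
With the subsidy, sellers receive Ps = Pb + 22 for each unit, where Pb is the price buyers pay.
Supply in terms of Pb becomes Qs = -36 + 7.5(Pb + 22) = 129 + 7.5Pb. Setting this equal to demand: 1218 - 9Pb = 129 + 7.5Pb, so Pb = 66.
Sellers receive Ps = 66 + 22 = 88; Q' = 1218 − 9·66 = 624.
The subsidy expands output by 624 − 534 = 90 past the efficient level; on those units the gap between marginal cost and willingness to pay runs from 0 up to 22.
DWL = ½ × 22 × 90 = 990.

Deadweight loss = €990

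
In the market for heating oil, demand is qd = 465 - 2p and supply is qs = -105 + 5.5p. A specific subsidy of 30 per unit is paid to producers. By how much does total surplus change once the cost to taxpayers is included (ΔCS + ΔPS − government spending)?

Pre-subsidy: 465 - 2p = -105 + 5.5p gives p* = 76, q* = 313.
With the subsidy, sellers receive ps = pb + 30 for each unit, where pb is the price buyers pay.
Supply in terms of pb becomes qs = -105 + 5.5(pb + 30) = 60 + 5.5pb. Setting this equal to demand: 465 - 2pb = 60 + 5.5pb, so pb = 54.
Sellers receive ps = 54 + 30 = 84; q' = 465 − 2·54 = 357.
ΔCS = ½(313 + 357)(76 − 54) = 7370; ΔPS = ½(313 + 357)(84 − 76) = 2680.
Government spending = 30 × 357 = 10710.
Net change = 7370 + 2680 − 10710 = -660. The loss equals the DWL triangle ½·30·44.

Net change in total surplus = -660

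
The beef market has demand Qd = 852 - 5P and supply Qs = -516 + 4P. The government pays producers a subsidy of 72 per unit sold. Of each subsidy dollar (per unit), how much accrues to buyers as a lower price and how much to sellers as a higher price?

Buyers gain 32 per unit; sellers gain 40 per unit

Pre-subsidy: 852 - 5P = -516 + 4P gives P* = 152, Q* = 92.
With the subsidy, sellers receive Ps = Pb + 72 for each unit, where Pb is the price buyers pay.
Supply in terms of Pb becomes Qs = -516 + 4(Pb + 72) = -228 + 4Pb. Setting this equal to demand: 852 - 5Pb = -228 + 4Pb, so Pb = 120.
Sellers receive Ps = 120 + 72 = 192; Q' = 852 − 5·120 = 252.
Buyers' price falls by P* − Pb = 152 − 120 = 32; sellers' price rises by Ps − P* = 192 − 152 = 40.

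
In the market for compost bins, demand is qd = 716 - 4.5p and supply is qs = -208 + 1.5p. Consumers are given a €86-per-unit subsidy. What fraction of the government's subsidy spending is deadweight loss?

Pre-subsidy: 716 - 4.5p = -208 + 1.5p gives p* = 154, q* = 23.
With the rebate, buyers effectively pay pb = ps − 86, where ps is the price sellers receive.
Demand in terms of ps becomes qd = 716 − 4.5(ps − 86) = 1103 - 4.5ps. Setting this equal to supply: 1103 - 4.5ps = -208 + 1.5ps, so ps = 218.5.
Buyers pay pb = 218.5 − 86 = 132.5; q' = -208 + 1.5·218.5 = 119.75.
ΔCS = ½(23 + 119.75)(154 − 132.5) = 1534.5625; ΔPS = ½(23 + 119.75)(218.5 − 154) = 4603.6875.
Government spending = 86 × 119.75 = 10298.5.
DWL = ½ × 86 × (119.75 − 23) = 4160.25; fraction = 4160.25 / 10298.5 = 387/958.

DWL / government spending = 387/958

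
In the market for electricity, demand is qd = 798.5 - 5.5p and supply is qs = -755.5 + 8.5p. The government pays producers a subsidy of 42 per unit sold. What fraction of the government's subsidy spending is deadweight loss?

Pre-subsidy: 798.5 - 5.5p = -755.5 + 8.5p gives p* = 111, q* = 188.
With the subsidy, sellers receive ps = pb + 42 for each unit, where pb is the price buyers pay.
Supply in terms of pb becomes qs = -755.5 + 8.5(pb + 42) = -398.5 + 8.5pb. Setting this equal to demand: 798.5 - 5.5pb = -398.5 + 8.5pb, so pb = 85.5.
Sellers receive ps = 85.5 + 42 = 127.5; q' = 798.5 − 5.5·85.5 = 328.25.
ΔCS = ½(188 + 328.25)(111 − 85.5) = 6582.1875; ΔPS = ½(188 + 328.25)(127.5 − 111) = 4259.0625.
Government spending = 42 × 328.25 = 13786.5.
DWL = ½ × 42 × (328.25 − 188) = 2945.25; fraction = 2945.25 / 13786.5 = 561/2626.

DWL / government spending = 561/2626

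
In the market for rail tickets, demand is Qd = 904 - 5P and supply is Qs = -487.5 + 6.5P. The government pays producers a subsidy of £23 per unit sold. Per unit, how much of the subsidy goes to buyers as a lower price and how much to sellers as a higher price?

Buyers gain £13 per unit; sellers gain £10 per unit

Pre-subsidy: 904 - 5P = -487.5 + 6.5P gives P* = 121, Q* = 299.
With the subsidy, sellers receive Ps = Pb + 23 for each unit, where Pb is the price buyers pay.
Supply in terms of Pb becomes Qs = -487.5 + 6.5(Pb + 23) = -338 + 6.5Pb. Setting this equal to demand: 904 - 5Pb = -338 + 6.5Pb, so Pb = 108.
Sellers receive Ps = 108 + 23 = 131; Q' = 904 − 5·108 = 364.
Buyers' price falls by P* − Pb = 121 − 108 = 13; sellers' price rises by Ps − P* = 131 − 121 = 10.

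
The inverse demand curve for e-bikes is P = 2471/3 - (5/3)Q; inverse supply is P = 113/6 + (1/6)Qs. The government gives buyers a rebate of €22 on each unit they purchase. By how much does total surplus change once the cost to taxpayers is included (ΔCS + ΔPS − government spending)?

Pre-subsidy: 2471/3 - (5/3)Q = 113/6 + (1/6)Q gives Q* = 439 and P* = 92.
With the rebate, buyers effectively pay Pb = Ps − 22, where Ps is the price sellers receive.
On the curves, Pb = 2471/3 - (5/3)Q and Ps = 113/6 + (1/6)Q; the wedge Ps − Pb = 22 gives 113/6 + (1/6)Q − (2471/3 - (5/3)Q) = 22, so Q' = 451.
Then Pb = 2471/3 − (5/3)·451 = 72 and Ps = 113/6 + (1/6)·451 = 94.
ΔCS = ½(439 + 451)(92 − 72) = 8900; ΔPS = ½(439 + 451)(94 − 92) = 890.
Government spending = 22 × 451 = 9922.
Net change = 8900 + 890 − 9922 = -132. The loss equals the DWL triangle ½·22·12.

Net change in total surplus = -€132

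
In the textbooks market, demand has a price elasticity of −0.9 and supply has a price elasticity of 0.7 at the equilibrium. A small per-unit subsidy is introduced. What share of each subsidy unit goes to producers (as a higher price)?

Producer share = 0.5625

For a small subsidy around the equilibrium, the benefit split depends on the relative slopes, which at a point are proportional to the elasticities.
Buyer share = εs/(εs + |εd|) = 0.7/(0.7 + 0.9) = 0.4375; seller share = |εd|/(εs + |εd|) = 0.5625.
So producers capture 0.5625 of the subsidy.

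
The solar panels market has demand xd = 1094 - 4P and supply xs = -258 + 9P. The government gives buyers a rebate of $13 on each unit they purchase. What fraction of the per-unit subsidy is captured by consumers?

Consumer share = 9/13

Pre-subsidy: 1094 - 4P = -258 + 9P gives P* = 104, x* = 678.
With the rebate, buyers effectively pay Pb = Ps − 13, where Ps is the price sellers receive.
Demand in terms of Ps becomes xd = 1094 − 4(Ps − 13) = 1146 - 4Ps. Setting this equal to supply: 1146 - 4Ps = -258 + 9Ps, so Ps = 108.
Buyers pay Pb = 108 − 13 = 95; x' = -258 + 9·108 = 714.
Buyers' price falls by P* − Pb = 104 − 95 = 9; sellers' price rises by Ps − P* = 108 − 104 = 4.
So consumers capture 9/13 = 9/13 of each unit of subsidy.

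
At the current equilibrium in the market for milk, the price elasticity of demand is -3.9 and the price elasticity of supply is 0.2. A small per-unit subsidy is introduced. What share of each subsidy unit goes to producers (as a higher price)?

Producer share = 39/41

For a small subsidy around the equilibrium, the benefit split depends on the relative slopes, which at a point are proportional to the elasticities.
Buyer share = εs/(εs + |εd|) = 0.2/(0.2 + 3.9) = 2/41; seller share = |εd|/(εs + |εd|) = 39/41.
So producers capture 39/41 of the subsidy.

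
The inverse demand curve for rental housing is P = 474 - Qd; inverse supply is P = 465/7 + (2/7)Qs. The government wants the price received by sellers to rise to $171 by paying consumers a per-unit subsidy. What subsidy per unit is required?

Required subsidy s = $63 per unit

At a seller price of 171, quantity supplied is -232.5 + 3.5·171 = 366.
Buyers absorb 366 only when they pay Pb = 474 − 1·366 = 108.
s = Ps − Pb = 171 − 108 = 63.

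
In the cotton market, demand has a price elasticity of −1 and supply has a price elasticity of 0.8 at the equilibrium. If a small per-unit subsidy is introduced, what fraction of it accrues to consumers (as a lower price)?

For a small subsidy around the equilibrium, the benefit split depends on the relative slopes, which at a point are proportional to the elasticities.
Buyer share = εs/(εs + |εd|) = 0.8/(0.8 + 1) = 4/9; seller share = |εd|/(εs + |εd|) = 5/9.

Consumer share = 4/9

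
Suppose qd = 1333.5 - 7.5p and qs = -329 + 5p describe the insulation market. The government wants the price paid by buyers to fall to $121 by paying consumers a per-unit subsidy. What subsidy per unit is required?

Required subsidy s = $30 per unit

At a buyer price of 121, quantity demanded is 1333.5 − 7.5·121 = 426.
Sellers supply 426 only when they receive ps with -329 + 5·ps = 426, i.e. ps = 151.
s = ps − pb = 151 − 121 = 30.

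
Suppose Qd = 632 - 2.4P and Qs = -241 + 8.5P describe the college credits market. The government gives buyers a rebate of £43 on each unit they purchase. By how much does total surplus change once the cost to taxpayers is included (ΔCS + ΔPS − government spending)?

Net change in total surplus = -188598/109

Pre-subsidy: 632 - 2.4P = -241 + 8.5P gives P* = 8730/109, Q* = 47936/109.
With the rebate, buyers effectively pay Pb = Ps − 43, where Ps is the price sellers receive.
Demand in terms of Ps becomes Qd = 632 − 2.4(Ps − 43) = 735.2 - 2.4Ps. Setting this equal to supply: 735.2 - 2.4Ps = -241 + 8.5Ps, so Ps = 9762/109.
Buyers pay Pb = 9762/109 − 43 = 5075/109; Q' = -241 + 8.5·(9762/109) = 56708/109.
ΔCS = ½(47936/109 + 56708/109)(8730/109 − 5075/109) = 191236910/11881; ΔPS = ½(47936/109 + 56708/109)(9762/109 − 8730/109) = 53996304/11881.
Government spending = 43 × 56708/109 = 2438444/109.
Net change = 191236910/11881 + 53996304/11881 − 2438444/109 = -188598/109. The loss equals the DWL triangle ½·43·8772/109.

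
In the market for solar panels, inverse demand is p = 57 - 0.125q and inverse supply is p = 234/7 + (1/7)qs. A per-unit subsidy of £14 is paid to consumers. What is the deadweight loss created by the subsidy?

Pre-subsidy: 57 - 0.125q = 234/7 + (1/7)q gives q* = 88 and p* = 46.
With the rebate, buyers effectively pay pb = ps − 14, where ps is the price sellers receive.
On the curves, pb = 57 - 0.125q and ps = 234/7 + (1/7)q; the wedge ps − pb = 14 gives 234/7 + (1/7)q − (57 - 0.125q) = 14, so q' = 2104/15.
Then pb = 57 − 0.125·(2104/15) = 592/15 and ps = 234/7 + (1/7)·(2104/15) = 802/15.
The subsidy expands output by 2104/15 − 88 = 784/15 past the efficient level; on those units the gap between marginal cost and willingness to pay runs from 0 up to 14.
DWL = ½ × 14 × 784/15 = 5488/15.

Deadweight loss = 5488/15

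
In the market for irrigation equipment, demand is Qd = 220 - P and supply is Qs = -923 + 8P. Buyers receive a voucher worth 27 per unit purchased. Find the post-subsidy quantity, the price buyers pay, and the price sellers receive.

Pre-subsidy: 220 - P = -923 + 8P gives P* = 127, Q* = 93.
With the rebate, buyers effectively pay Pb = Ps − 27, where Ps is the price sellers receive.
Demand in terms of Ps becomes Qd = 220 − 1(Ps − 27) = 247 - Ps. Setting this equal to supply: 247 - Ps = -923 + 8Ps, so Ps = 130.
Buyers pay Pb = 130 − 27 = 103; Q' = -923 + 8·130 = 117.

Q' = 117; buyers pay 103; sellers receive 130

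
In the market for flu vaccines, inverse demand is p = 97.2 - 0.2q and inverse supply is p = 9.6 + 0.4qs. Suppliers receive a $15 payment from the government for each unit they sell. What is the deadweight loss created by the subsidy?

Pre-subsidy: 97.2 - 0.2q = 9.6 + 0.4q gives q* = 146 and p* = 68.
With the subsidy, sellers receive ps = pb + 15 for each unit, where pb is the price buyers pay.
On the curves, pb = 97.2 - 0.2q and ps = 9.6 + 0.4q; the wedge ps − pb = 15 gives 9.6 + 0.4q − (97.2 - 0.2q) = 15, so q' = 171.
Then pb = 97.2 − 0.2·171 = 63 and ps = 9.6 + 0.4·171 = 78.
The subsidy expands output by 171 − 146 = 25 past the efficient level; on those units the gap between marginal cost and willingness to pay runs from 0 up to 15.
DWL = ½ × 15 × 25 = 187.5.

Deadweight loss = $187.5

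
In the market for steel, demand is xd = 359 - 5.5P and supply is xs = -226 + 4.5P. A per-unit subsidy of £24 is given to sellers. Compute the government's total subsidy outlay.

Pre-subsidy: 359 - 5.5P = -226 + 4.5P gives P* = 58.5, x* = 37.25.
With the subsidy, sellers receive Ps = Pb + 24 for each unit, where Pb is the price buyers pay.
Supply in terms of Pb becomes xs = -226 + 4.5(Pb + 24) = -118 + 4.5Pb. Setting this equal to demand: 359 - 5.5Pb = -118 + 4.5Pb, so Pb = 47.7.
Sellers receive Ps = 47.7 + 24 = 71.7; x' = 359 − 5.5·47.7 = 96.65.
Government outlay = subsidy × quantity = 24 × 96.65 = 2319.6.

Government cost = £2319.6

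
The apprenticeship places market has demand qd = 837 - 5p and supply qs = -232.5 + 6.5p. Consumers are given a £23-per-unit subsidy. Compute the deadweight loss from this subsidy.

Deadweight loss = £747.5

Pre-subsidy: 837 - 5p = -232.5 + 6.5p gives p* = 93, q* = 372.
With the rebate, buyers effectively pay pb = ps − 23, where ps is the price sellers receive.
Demand in terms of ps becomes qd = 837 − 5(ps − 23) = 952 - 5ps. Setting this equal to supply: 952 - 5ps = -232.5 + 6.5ps, so ps = 103.
Buyers pay pb = 103 − 23 = 80; q' = -232.5 + 6.5·103 = 437.
The subsidy expands output by 437 − 372 = 65 past the efficient level; on those units the gap between marginal cost and willingness to pay runs from 0 up to 23.
DWL = ½ × 23 × 65 = 747.5.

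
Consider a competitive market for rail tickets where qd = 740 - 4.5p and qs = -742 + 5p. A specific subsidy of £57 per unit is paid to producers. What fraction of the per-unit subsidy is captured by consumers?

Pre-subsidy: 740 - 4.5p = -742 + 5p gives p* = 156, q* = 38.
With the subsidy, sellers receive ps = pb + 57 for each unit, where pb is the price buyers pay.
Supply in terms of pb becomes qs = -742 + 5(pb + 57) = -457 + 5pb. Setting this equal to demand: 740 - 4.5pb = -457 + 5pb, so pb = 126.
Sellers receive ps = 126 + 57 = 183; q' = 740 − 4.5·126 = 173.
Buyers' price falls by p* − pb = 156 − 126 = 30; sellers' price rises by ps − p* = 183 − 156 = 27.
So consumers capture 30/57 = 10/19 of each unit of subsidy.

Consumer share = 10/19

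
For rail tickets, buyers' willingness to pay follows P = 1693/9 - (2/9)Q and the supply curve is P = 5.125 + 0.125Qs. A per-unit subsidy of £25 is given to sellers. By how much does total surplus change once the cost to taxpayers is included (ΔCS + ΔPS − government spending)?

Pre-subsidy: 1693/9 - (2/9)Q = 5.125 + 0.125Q gives Q* = 527 and P* = 71.
With the subsidy, sellers receive Ps = Pb + 25 for each unit, where Pb is the price buyers pay.
On the curves, Pb = 1693/9 - (2/9)Q and Ps = 5.125 + 0.125Q; the wedge Ps − Pb = 25 gives 5.125 + 0.125Q − (1693/9 - (2/9)Q) = 25, so Q' = 599.
Then Pb = 1693/9 − (2/9)·599 = 55 and Ps = 5.125 + 0.125·599 = 80.
ΔCS = ½(527 + 599)(71 − 55) = 9008; ΔPS = ½(527 + 599)(80 − 71) = 5067.
Government spending = 25 × 599 = 14975.
Net change = 9008 + 5067 − 14975 = -900. The loss equals the DWL triangle ½·25·72.

Net change in total surplus = -£900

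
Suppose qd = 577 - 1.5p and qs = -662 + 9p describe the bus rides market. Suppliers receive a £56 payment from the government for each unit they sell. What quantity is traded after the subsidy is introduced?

q' = 472

Pre-subsidy: 577 - 1.5p = -662 + 9p gives p* = 118, q* = 400.
With the subsidy, sellers receive ps = pb + 56 for each unit, where pb is the price buyers pay.
Supply in terms of pb becomes qs = -662 + 9(pb + 56) = -158 + 9pb. Setting this equal to demand: 577 - 1.5pb = -158 + 9pb, so pb = 70.
Sellers receive ps = 70 + 56 = 126; q' = 577 − 1.5·70 = 472.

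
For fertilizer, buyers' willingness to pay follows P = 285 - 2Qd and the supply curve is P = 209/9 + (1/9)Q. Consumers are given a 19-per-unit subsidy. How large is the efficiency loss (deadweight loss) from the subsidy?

Deadweight loss = 85.5

Pre-subsidy: 285 - 2Q = 209/9 + (1/9)Q gives Q* = 124 and P* = 37.
With the rebate, buyers effectively pay Pb = Ps − 19, where Ps is the price sellers receive.
On the curves, Pb = 285 - 2Q and Ps = 209/9 + (1/9)Q; the wedge Ps − Pb = 19 gives 209/9 + (1/9)Q − (285 - 2Q) = 19, so Q' = 133.
Then Pb = 285 − 2·133 = 19 and Ps = 209/9 + (1/9)·133 = 38.
The subsidy expands output by 133 − 124 = 9 past the efficient level; on those units the gap between marginal cost and willingness to pay runs from 0 up to 19.
DWL = ½ × 19 × 9 = 85.5.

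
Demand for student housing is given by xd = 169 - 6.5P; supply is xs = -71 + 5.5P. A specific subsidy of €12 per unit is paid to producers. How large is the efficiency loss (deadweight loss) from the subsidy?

Deadweight loss = €214.5

Pre-subsidy: 169 - 6.5P = -71 + 5.5P gives P* = 20, x* = 39.
With the subsidy, sellers receive Ps = Pb + 12 for each unit, where Pb is the price buyers pay.
Supply in terms of Pb becomes xs = -71 + 5.5(Pb + 12) = -5 + 5.5Pb. Setting this equal to demand: 169 - 6.5Pb = -5 + 5.5Pb, so Pb = 14.5.
Sellers receive Ps = 14.5 + 12 = 26.5; x' = 169 − 6.5·14.5 = 74.75.
The subsidy expands output by 74.75 − 39 = 35.75 past the efficient level; on those units the gap between marginal cost and willingness to pay runs from 0 up to 12.
DWL = ½ × 12 × 35.75 = 214.5.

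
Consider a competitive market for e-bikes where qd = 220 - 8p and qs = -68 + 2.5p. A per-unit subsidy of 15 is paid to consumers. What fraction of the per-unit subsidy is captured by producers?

Producer share = 16/21

Pre-subsidy: 220 - 8p = -68 + 2.5p gives p* = 192/7, q* = 4/7.
With the rebate, buyers effectively pay pb = ps − 15, where ps is the price sellers receive.
Demand in terms of ps becomes qd = 220 − 8(ps − 15) = 340 - 8ps. Setting this equal to supply: 340 - 8ps = -68 + 2.5ps, so ps = 272/7.
Buyers pay pb = 272/7 − 15 = 167/7; q' = -68 + 2.5·(272/7) = 204/7.
Buyers' price falls by p* − pb = 192/7 − 167/7 = 25/7; sellers' price rises by ps − p* = 272/7 − 192/7 = 80/7.
So producers capture (80/7)/15 = 16/21 of each unit of subsidy.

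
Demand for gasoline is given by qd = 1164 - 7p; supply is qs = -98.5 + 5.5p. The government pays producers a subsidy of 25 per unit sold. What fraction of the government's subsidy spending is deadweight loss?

DWL / government spending = 77/1068

Pre-subsidy: 1164 - 7p = -98.5 + 5.5p gives p* = 101, q* = 457.
With the subsidy, sellers receive ps = pb + 25 for each unit, where pb is the price buyers pay.
Supply in terms of pb becomes qs = -98.5 + 5.5(pb + 25) = 39 + 5.5pb. Setting this equal to demand: 1164 - 7pb = 39 + 5.5pb, so pb = 90.
Sellers receive ps = 90 + 25 = 115; q' = 1164 − 7·90 = 534.
ΔCS = ½(457 + 534)(101 − 90) = 5450.5; ΔPS = ½(457 + 534)(115 − 101) = 6937.
Government spending = 25 × 534 = 13350.
DWL = ½ × 25 × (534 − 457) = 962.5; fraction = 962.5 / 13350 = 77/1068.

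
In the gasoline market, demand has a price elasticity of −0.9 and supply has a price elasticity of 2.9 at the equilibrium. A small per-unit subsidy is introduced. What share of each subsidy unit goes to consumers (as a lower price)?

Consumer share = 29/38

For a small subsidy around the equilibrium, the benefit split depends on the relative slopes, which at a point are proportional to the elasticities.
Buyer share = εs/(εs + |εd|) = 2.9/(2.9 + 0.9) = 29/38; seller share = |εd|/(εs + |εd|) = 9/38.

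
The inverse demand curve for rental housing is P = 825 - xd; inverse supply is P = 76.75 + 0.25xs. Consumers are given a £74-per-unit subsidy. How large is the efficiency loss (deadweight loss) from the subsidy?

Pre-subsidy: 825 - x = 76.75 + 0.25x gives x* = 598.6 and P* = 226.4.
With the rebate, buyers effectively pay Pb = Ps − 74, where Ps is the price sellers receive.
On the curves, Pb = 825 - x and Ps = 76.75 + 0.25x; the wedge Ps − Pb = 74 gives 76.75 + 0.25x − (825 - x) = 74, so x' = 657.8.
Then Pb = 825 − 1·657.8 = 167.2 and Ps = 76.75 + 0.25·657.8 = 241.2.
The subsidy expands output by 657.8 − 598.6 = 59.2 past the efficient level; on those units the gap between marginal cost and willingness to pay runs from 0 up to 74.
DWL = ½ × 74 × 59.2 = 2190.4.

Deadweight loss = £2190.4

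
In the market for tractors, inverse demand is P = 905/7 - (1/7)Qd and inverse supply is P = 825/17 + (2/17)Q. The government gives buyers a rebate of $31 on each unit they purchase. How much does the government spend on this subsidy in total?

Government cost = $13299

Pre-subsidy: 905/7 - (1/7)Q = 825/17 + (2/17)Q gives Q* = 310 and P* = 85.
With the rebate, buyers effectively pay Pb = Ps − 31, where Ps is the price sellers receive.
On the curves, Pb = 905/7 - (1/7)Q and Ps = 825/17 + (2/17)Q; the wedge Ps − Pb = 31 gives 825/17 + (2/17)Q − (905/7 - (1/7)Q) = 31, so Q' = 429.
Then Pb = 905/7 − (1/7)·429 = 68 and Ps = 825/17 + (2/17)·429 = 99.
Government outlay = subsidy × quantity = 31 × 429 = 13299.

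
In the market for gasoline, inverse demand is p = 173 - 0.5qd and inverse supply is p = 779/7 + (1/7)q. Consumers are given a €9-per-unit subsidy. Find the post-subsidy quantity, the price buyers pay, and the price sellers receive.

q' = 110; buyers pay €118; sellers receive €127

Pre-subsidy: 173 - 0.5q = 779/7 + (1/7)q gives q* = 96 and p* = 125.
With the rebate, buyers effectively pay pb = ps − 9, where ps is the price sellers receive.
On the curves, pb = 173 - 0.5q and ps = 779/7 + (1/7)q; the wedge ps − pb = 9 gives 779/7 + (1/7)q − (173 - 0.5q) = 9, so q' = 110.
Then pb = 173 − 0.5·110 = 118 and ps = 779/7 + (1/7)·110 = 127.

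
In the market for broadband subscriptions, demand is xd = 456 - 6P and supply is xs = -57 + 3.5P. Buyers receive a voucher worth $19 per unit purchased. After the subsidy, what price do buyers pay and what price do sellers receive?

Buyers pay $47; sellers receive $66

Pre-subsidy: 456 - 6P = -57 + 3.5P gives P* = 54, x* = 132.
With the rebate, buyers effectively pay Pb = Ps − 19, where Ps is the price sellers receive.
Demand in terms of Ps becomes xd = 456 − 6(Ps − 19) = 570 - 6Ps. Setting this equal to supply: 570 - 6Ps = -57 + 3.5Ps, so Ps = 66.
Buyers pay Pb = 66 − 19 = 47; x' = -57 + 3.5·66 = 174.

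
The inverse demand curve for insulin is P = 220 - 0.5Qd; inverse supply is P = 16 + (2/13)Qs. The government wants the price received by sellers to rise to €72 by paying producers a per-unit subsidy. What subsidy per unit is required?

Required subsidy s = €34 per unit

At a seller price of 72, quantity supplied is -104 + 6.5·72 = 364.
Buyers absorb 364 only when they pay Pb = 220 − 0.5·364 = 38.
s = Ps − Pb = 72 − 38 = 34.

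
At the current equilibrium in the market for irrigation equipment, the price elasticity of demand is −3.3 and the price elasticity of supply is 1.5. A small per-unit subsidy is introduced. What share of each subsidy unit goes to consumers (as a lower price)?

For a small subsidy around the equilibrium, the benefit split depends on the relative slopes, which at a point are proportional to the elasticities.
Buyer share = εs/(εs + |εd|) = 1.5/(1.5 + 3.3) = 0.3125; seller share = |εd|/(εs + |εd|) = 0.6875.

Consumer share = 0.3125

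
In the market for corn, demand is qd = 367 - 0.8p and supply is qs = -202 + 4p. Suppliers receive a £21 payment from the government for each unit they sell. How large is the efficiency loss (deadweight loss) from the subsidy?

Deadweight loss = £147

Pre-subsidy: 367 - 0.8p = -202 + 4p gives p* = 2845/24, q* = 1633/6.
With the subsidy, sellers receive ps = pb + 21 for each unit, where pb is the price buyers pay.
Supply in terms of pb becomes qs = -202 + 4(pb + 21) = -118 + 4pb. Setting this equal to demand: 367 - 0.8pb = -118 + 4pb, so pb = 2425/24.
Sellers receive ps = 2425/24 + 21 = 2929/24; q' = 367 − 0.8·(2425/24) = 1717/6.
The subsidy expands output by 1717/6 − 1633/6 = 14 past the efficient level; on those units the gap between marginal cost and willingness to pay runs from 0 up to 21.
DWL = ½ × 21 × 14 = 147.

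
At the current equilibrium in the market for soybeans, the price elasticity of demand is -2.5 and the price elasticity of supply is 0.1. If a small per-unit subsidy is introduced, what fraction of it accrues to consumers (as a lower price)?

Consumer share = 1/26

For a small subsidy around the equilibrium, the benefit split depends on the relative slopes, which at a point are proportional to the elasticities.
Buyer share = εs/(εs + |εd|) = 0.1/(0.1 + 2.5) = 1/26; seller share = |εd|/(εs + |εd|) = 25/26.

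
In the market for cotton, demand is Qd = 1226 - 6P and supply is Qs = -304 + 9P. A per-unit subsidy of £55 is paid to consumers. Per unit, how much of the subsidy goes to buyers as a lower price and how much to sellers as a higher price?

Pre-subsidy: 1226 - 6P = -304 + 9P gives P* = 102, Q* = 614.
With the rebate, buyers effectively pay Pb = Ps − 55, where Ps is the price sellers receive.
Demand in terms of Ps becomes Qd = 1226 − 6(Ps − 55) = 1556 - 6Ps. Setting this equal to supply: 1556 - 6Ps = -304 + 9Ps, so Ps = 124.
Buyers pay Pb = 124 − 55 = 69; Q' = -304 + 9·124 = 812.
Buyers' price falls by P* − Pb = 102 − 69 = 33; sellers' price rises by Ps − P* = 124 − 102 = 22.

Buyers gain £33 per unit; sellers gain £22 per unit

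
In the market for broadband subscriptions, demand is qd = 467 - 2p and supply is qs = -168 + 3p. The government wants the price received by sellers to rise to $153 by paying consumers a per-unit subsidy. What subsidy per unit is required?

Required subsidy s = $65 per unit

At a seller price of 153, quantity supplied is -168 + 3·153 = 291.
Buyers absorb 291 only when they pay pb with 467 − 2·pb = 291, i.e. pb = 88.
s = ps − pb = 153 − 88 = 65.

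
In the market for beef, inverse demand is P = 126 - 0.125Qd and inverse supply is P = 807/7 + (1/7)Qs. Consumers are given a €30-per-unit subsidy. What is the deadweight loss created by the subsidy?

Pre-subsidy: 126 - 0.125Q = 807/7 + (1/7)Q gives Q* = 40 and P* = 121.
With the rebate, buyers effectively pay Pb = Ps − 30, where Ps is the price sellers receive.
On the curves, Pb = 126 - 0.125Q and Ps = 807/7 + (1/7)Q; the wedge Ps − Pb = 30 gives 807/7 + (1/7)Q − (126 - 0.125Q) = 30, so Q' = 152.
Then Pb = 126 − 0.125·152 = 107 and Ps = 807/7 + (1/7)·152 = 137.
The subsidy expands output by 152 − 40 = 112 past the efficient level; on those units the gap between marginal cost and willingness to pay runs from 0 up to 30.
DWL = ½ × 30 × 112 = 1680.

Deadweight loss = €1680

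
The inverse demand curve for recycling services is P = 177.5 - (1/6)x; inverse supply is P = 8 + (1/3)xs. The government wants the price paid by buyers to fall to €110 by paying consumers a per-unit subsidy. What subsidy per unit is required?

Required subsidy s = €33 per unit

At a buyer price of 110, quantity demanded is 1065 − 6·110 = 405.
Sellers supply 405 only when they receive Ps = 8 + (1/3)·405 = 143.
s = Ps − Pb = 143 − 110 = 33.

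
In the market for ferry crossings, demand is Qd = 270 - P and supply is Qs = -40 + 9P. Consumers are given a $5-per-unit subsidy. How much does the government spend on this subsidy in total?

Pre-subsidy: 270 - P = -40 + 9P gives P* = 31, Q* = 239.
With the rebate, buyers effectively pay Pb = Ps − 5, where Ps is the price sellers receive.
Demand in terms of Ps becomes Qd = 270 − 1(Ps − 5) = 275 - Ps. Setting this equal to supply: 275 - Ps = -40 + 9Ps, so Ps = 31.5.
Buyers pay Pb = 31.5 − 5 = 26.5; Q' = -40 + 9·31.5 = 243.5.
Government outlay = subsidy × quantity = 5 × 243.5 = 1217.5.

Government cost = $1217.5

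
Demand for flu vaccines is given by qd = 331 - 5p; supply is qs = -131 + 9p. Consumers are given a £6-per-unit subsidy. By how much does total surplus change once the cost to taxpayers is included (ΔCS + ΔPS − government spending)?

Net change in total surplus = -405/7

Pre-subsidy: 331 - 5p = -131 + 9p gives p* = 33, q* = 166.
With the rebate, buyers effectively pay pb = ps − 6, where ps is the price sellers receive.
Demand in terms of ps becomes qd = 331 − 5(ps − 6) = 361 - 5ps. Setting this equal to supply: 361 - 5ps = -131 + 9ps, so ps = 246/7.
Buyers pay pb = 246/7 − 6 = 204/7; q' = -131 + 9·(246/7) = 1297/7.
ΔCS = ½(166 + 1297/7)(33 − 204/7) = 66393/98; ΔPS = ½(166 + 1297/7)(246/7 − 33) = 36885/98.
Government spending = 6 × 1297/7 = 7782/7.
Net change = 66393/98 + 36885/98 − 7782/7 = -405/7. The loss equals the DWL triangle ½·6·135/7.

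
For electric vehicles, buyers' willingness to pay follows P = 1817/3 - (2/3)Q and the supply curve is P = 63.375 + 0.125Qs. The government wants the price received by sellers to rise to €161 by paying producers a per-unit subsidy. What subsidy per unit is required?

Required subsidy s = €76 per unit

At a seller price of 161, quantity supplied is -507 + 8·161 = 781.
Buyers absorb 781 only when they pay Pb = 1817/3 − (2/3)·781 = 85.
s = Ps − Pb = 161 − 85 = 76.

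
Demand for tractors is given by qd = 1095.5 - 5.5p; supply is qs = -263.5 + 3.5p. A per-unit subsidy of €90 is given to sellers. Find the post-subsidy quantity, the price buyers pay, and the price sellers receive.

Pre-subsidy: 1095.5 - 5.5p = -263.5 + 3.5p gives p* = 151, q* = 265.
With the subsidy, sellers receive ps = pb + 90 for each unit, where pb is the price buyers pay.
Supply in terms of pb becomes qs = -263.5 + 3.5(pb + 90) = 51.5 + 3.5pb. Setting this equal to demand: 1095.5 - 5.5pb = 51.5 + 3.5pb, so pb = 116.
Sellers receive ps = 116 + 90 = 206; q' = 1095.5 − 5.5·116 = 457.5.

q' = 457.5; buyers pay €116; sellers receive €206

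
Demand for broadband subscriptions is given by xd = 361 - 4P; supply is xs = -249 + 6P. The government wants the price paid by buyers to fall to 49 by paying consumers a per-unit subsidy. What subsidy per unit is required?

At a buyer price of 49, quantity demanded is 361 − 4·49 = 165.
Sellers supply 165 only when they receive Ps with -249 + 6·Ps = 165, i.e. Ps = 69.
s = Ps − Pb = 69 − 49 = 20.

Required subsidy s = 20 per unit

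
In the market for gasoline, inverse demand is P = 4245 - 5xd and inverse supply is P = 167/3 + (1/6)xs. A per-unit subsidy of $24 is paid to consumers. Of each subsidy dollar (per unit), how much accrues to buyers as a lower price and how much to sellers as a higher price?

Buyers gain 720/31 per unit; sellers gain 24/31 per unit

Pre-subsidy: 4245 - 5x = 167/3 + (1/6)x gives x* = 25136/31 and P* = 5915/31.
With the rebate, buyers effectively pay Pb = Ps − 24, where Ps is the price sellers receive.
On the curves, Pb = 4245 - 5x and Ps = 167/3 + (1/6)x; the wedge Ps − Pb = 24 gives 167/3 + (1/6)x − (4245 - 5x) = 24, so x' = 25280/31.
Then Pb = 4245 − 5·(25280/31) = 5195/31 and Ps = 167/3 + (1/6)·(25280/31) = 5939/31.
Buyers' price falls by P* − Pb = 5915/31 − 5195/31 = 720/31; sellers' price rises by Ps − P* = 5939/31 − 5915/31 = 24/31.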